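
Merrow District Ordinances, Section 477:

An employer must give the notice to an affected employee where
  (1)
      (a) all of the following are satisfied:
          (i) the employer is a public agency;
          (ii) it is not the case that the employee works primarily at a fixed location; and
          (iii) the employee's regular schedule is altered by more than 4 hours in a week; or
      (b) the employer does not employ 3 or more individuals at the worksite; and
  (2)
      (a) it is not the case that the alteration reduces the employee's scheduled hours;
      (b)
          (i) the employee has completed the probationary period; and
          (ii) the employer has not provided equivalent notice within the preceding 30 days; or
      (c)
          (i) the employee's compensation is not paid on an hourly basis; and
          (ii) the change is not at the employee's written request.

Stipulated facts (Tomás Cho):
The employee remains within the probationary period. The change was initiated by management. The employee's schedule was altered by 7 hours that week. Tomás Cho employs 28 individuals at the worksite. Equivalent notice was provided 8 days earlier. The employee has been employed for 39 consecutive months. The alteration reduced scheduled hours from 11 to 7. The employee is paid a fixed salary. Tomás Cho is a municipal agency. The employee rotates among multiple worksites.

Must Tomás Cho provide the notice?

(i) public agency — satisfied.
(ii) not (fixed location) — met.
(iii) schedule shift > 4h — satisfied.
So (a) is satisfied (T AND T AND T).
(b) not (≥ 3 at site) — not met.
(1): T OR F → true.
(a) not (hours reduced) — not met.
(i) past probation — not satisfied.
(ii) no recent notice — not satisfied.
(b): F AND F → false.
(i) not (hourly-paid) — holds.
(ii) not employee-requested — satisfied.
(c): T AND T → true.
(2): F OR F OR T → true.
So Overall is satisfied (T AND T).

Yes — required.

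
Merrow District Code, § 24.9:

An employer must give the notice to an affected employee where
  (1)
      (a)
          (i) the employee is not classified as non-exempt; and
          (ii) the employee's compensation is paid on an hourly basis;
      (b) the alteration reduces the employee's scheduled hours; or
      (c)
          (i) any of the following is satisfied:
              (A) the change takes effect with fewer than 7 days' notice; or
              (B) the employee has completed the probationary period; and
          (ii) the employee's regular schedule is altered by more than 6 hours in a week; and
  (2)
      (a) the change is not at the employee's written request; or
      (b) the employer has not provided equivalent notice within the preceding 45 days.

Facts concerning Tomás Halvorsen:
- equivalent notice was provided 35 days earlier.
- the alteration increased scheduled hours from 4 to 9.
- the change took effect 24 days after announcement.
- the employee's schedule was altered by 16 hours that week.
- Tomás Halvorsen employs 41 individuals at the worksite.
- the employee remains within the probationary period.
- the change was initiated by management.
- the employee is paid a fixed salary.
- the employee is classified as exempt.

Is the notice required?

(i) not (non-exempt) — satisfied.
(ii) hourly-paid — not satisfied.
(a) = T AND F = false.
(b) hours reduced — fails.
(A) < 7 days' notice — not met.
(B) past probation — not met.
(i): F OR F → false.
(ii) schedule shift > 6h — satisfied.
(c): F AND T → false.
(1) = F OR F OR F = false.
(a) not employee-requested — holds.
(b) no recent notice — fails.
(2): T OR F → true.
So Overall is not satisfied (F AND T).

No — not required.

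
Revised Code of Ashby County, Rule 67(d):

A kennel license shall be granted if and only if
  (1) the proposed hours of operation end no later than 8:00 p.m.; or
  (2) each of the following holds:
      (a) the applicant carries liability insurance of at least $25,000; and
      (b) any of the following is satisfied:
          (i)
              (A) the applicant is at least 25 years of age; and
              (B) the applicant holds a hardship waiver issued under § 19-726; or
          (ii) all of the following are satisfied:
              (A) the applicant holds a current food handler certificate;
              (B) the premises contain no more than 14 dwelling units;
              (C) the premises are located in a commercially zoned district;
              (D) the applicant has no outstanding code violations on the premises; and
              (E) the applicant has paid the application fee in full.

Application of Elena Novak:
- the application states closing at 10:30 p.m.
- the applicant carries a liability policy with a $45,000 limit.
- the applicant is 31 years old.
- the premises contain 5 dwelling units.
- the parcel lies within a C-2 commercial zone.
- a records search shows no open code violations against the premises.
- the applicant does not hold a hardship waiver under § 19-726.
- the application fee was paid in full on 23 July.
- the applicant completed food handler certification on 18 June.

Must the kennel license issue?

(1) closes by 8 p.m. — not met.
(a) insurance ≥ $25,000 — met.
(A) age ≥ 25 — satisfied.
(B) hardship waiver — not met.
(i) = T AND F = false.
(A) food handler cert. — satisfied.
(B) ≤ 14 units — met.
(C) commercially zoned — satisfied.
(D) no code violations — met.
(E) fee paid — met.
(ii) = T AND T AND T AND T AND T = true.
(b): F OR T → true.
(2): T AND T → true.
Overall = F OR T = true.

Yes — granted.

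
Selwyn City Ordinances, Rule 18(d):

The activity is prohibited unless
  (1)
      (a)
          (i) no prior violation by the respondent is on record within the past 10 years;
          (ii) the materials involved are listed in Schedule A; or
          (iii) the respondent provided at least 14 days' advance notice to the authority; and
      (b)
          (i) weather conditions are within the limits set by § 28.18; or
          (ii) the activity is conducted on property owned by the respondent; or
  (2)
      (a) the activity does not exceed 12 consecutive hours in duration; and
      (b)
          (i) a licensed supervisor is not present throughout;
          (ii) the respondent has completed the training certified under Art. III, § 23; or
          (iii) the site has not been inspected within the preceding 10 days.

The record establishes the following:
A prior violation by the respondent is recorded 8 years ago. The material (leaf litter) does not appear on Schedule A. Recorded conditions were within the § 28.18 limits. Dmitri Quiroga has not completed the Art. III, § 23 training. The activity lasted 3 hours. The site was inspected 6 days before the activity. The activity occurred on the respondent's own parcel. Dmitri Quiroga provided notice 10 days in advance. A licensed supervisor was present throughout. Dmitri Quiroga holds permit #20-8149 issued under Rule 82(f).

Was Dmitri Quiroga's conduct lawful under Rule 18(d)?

No — unlawful.

(i) no prior violation — not met.
(ii) Schedule A material — not met.
(iii) ≥14 days' notice — fails.
(a): F OR F OR F → false.
(i) weather ok — satisfied.
(ii) own property — holds.
(b): T OR T → true.
(1) = F AND T = false.
(a) ≤ 12 hrs duration — holds.
(i) not (supervisor present) — fails.
(ii) training certified — not met.
(iii) not (site inspected) — not satisfied.
So (b) is not satisfied (F OR F OR F).
(2): T AND F → false.
So Overall is not satisfied (F OR F).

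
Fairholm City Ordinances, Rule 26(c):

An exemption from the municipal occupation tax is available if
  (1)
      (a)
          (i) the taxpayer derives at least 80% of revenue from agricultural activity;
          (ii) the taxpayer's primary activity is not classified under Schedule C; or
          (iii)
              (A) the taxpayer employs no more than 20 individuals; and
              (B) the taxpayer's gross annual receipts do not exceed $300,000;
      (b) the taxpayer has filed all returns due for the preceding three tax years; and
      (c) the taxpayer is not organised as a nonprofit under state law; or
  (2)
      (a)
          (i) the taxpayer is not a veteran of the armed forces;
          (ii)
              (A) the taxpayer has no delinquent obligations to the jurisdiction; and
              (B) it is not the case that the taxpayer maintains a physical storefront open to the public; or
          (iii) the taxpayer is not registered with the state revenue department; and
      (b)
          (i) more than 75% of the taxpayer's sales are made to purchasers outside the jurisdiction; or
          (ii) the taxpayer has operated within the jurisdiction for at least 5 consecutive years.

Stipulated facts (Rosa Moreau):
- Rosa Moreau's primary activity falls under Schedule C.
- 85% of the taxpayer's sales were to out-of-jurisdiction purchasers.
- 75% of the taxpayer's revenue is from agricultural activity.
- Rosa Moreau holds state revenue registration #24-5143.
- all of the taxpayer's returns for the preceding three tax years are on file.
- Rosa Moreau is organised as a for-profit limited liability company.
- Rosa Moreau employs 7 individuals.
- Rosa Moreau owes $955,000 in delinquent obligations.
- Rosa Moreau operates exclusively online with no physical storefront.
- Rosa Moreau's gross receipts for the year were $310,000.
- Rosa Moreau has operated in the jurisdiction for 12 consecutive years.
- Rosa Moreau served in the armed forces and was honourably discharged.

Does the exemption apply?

No — not exempt.

(i) ≥80% agricultural — not satisfied.
(ii) not (Schedule C activity) — fails.
(A) ≤ 20 employees — holds.
(B) receipts ≤ $300,000 — not satisfied.
So (iii) is not satisfied (T AND F).
(a) = F OR F OR F = false.
(b) returns current — holds.
(c) not (nonprofit) — holds.
(1) = F AND T AND T = false.
(i) not (veteran) — not met.
(A) no delinquency — not satisfied.
(B) not (has storefront) — met.
(ii) = F AND T = false.
(iii) not (state-registered) — fails.
So (a) is not satisfied (F OR F OR F).
(i) >75% out-of-jur. sales — holds.
(ii) ≥ 5 yrs in jurisdiction — met.
So (b) is satisfied (T OR T).
(2): F AND T → false.
Overall = F OR F = false.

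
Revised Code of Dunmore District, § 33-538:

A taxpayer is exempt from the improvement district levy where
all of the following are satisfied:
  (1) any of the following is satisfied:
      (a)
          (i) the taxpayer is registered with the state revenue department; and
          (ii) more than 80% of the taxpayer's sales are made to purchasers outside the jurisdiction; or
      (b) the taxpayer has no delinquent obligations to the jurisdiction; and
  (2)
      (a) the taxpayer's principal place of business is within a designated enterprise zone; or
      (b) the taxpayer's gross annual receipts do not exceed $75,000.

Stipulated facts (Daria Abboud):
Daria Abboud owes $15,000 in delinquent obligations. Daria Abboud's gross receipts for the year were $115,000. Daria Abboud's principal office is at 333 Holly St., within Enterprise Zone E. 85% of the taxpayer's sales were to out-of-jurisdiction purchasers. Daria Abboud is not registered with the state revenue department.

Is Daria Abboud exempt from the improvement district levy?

(i) state-registered — not satisfied.
(ii) >80% out-of-jur. sales — holds.
(a) = F AND T = false.
(b) no delinquency — not met.
(1) = F OR F = false.
(a) in enterprise zone — satisfied.
(b) receipts ≤ $75,000 — not met.
(2): T OR F → true.
So Overall is not satisfied (F AND T).

No — not exempt.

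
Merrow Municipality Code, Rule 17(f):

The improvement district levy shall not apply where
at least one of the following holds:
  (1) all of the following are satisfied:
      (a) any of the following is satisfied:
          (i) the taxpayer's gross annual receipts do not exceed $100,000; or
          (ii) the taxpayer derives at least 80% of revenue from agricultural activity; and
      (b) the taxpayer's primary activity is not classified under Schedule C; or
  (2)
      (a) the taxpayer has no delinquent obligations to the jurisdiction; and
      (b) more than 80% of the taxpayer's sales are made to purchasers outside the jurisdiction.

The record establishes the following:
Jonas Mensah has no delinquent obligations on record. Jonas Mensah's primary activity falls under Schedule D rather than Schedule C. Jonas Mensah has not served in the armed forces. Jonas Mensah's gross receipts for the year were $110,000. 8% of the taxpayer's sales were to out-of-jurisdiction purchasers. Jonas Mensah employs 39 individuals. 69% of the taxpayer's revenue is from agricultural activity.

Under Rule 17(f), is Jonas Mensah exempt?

(i) receipts ≤ $100,000 — fails.
(ii) ≥80% agricultural — not met.
(a) = F OR F = false.
(b) not (Schedule C activity) — satisfied.
So (1) is not satisfied (F AND T).
(a) no delinquency — satisfied.
(b) >80% out-of-jur. sales — fails.
So (2) is not satisfied (T AND F).
So Overall is not satisfied (F OR F).

No — not exempt.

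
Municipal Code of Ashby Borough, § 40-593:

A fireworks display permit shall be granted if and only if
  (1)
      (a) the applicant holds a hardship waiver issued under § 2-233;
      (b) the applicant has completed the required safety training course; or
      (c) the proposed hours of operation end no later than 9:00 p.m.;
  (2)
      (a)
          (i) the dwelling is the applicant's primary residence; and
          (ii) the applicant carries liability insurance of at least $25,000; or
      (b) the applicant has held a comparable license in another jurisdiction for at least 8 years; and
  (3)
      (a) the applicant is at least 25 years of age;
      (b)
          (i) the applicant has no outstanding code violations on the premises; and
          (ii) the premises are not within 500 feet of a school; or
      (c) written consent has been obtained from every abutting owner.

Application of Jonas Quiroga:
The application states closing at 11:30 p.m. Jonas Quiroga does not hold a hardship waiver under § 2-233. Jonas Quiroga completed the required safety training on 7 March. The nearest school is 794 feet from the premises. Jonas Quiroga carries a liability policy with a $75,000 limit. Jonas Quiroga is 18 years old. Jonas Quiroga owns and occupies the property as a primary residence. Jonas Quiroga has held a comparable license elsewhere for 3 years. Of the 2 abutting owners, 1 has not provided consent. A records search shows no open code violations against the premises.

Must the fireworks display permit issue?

(a) hardship waiver — fails.
(b) safety training — holds.
(c) closes by 9 p.m. — not satisfied.
(1) = F OR T OR F = true.
(i) primary residence — holds.
(ii) insurance ≥ $25,000 — met.
So (a) is satisfied (T AND T).
(b) prior license ≥ 8 yr — not met.
(2): T OR F → true.
(a) age ≥ 25 — not met.
(i) no code violations — satisfied.
(ii) ≥500 ft from school — met.
(b) = T AND T = true.
(c) all abutters consent — not met.
(3): F OR T OR F → true.
Overall: T AND T AND T → true.

Yes — granted.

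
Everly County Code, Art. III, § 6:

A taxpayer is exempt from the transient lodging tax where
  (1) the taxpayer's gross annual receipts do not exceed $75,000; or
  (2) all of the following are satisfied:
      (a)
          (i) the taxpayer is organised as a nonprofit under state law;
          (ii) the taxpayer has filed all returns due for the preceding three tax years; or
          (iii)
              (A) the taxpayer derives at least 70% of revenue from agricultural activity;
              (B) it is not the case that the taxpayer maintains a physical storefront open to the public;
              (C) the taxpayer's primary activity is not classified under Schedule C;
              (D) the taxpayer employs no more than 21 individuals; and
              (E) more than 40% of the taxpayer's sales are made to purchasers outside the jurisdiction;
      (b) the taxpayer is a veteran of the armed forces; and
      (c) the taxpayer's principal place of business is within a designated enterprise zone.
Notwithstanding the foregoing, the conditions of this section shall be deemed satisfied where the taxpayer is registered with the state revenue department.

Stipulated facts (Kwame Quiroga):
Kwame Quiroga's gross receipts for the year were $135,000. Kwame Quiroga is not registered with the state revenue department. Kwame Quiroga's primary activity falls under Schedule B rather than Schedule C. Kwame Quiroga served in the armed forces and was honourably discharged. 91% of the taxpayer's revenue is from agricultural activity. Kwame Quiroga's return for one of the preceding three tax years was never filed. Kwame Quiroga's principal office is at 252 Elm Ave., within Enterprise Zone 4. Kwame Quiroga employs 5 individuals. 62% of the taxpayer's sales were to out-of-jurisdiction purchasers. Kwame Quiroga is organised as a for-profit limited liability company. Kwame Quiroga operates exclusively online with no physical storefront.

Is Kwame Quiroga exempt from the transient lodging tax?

Yes — exempt.

(1) receipts ≤ $75,000 — not met.
(i) nonprofit — not met.
(ii) returns current — not satisfied.
(A) ≥70% agricultural — met.
(B) not (has storefront) — satisfied.
(C) not (Schedule C activity) — met.
(D) ≤ 21 employees — satisfied.
(E) >40% out-of-jur. sales — holds.
(iii): T AND T AND T AND T AND T → true.
(a): F OR F OR T → true.
(b) veteran — met.
(c) in enterprise zone — satisfied.
(2): T AND T AND T → true.
Overall = F OR T = true.
Exception (state-registered) — not satisfied.
Result: main true OR exception false → true.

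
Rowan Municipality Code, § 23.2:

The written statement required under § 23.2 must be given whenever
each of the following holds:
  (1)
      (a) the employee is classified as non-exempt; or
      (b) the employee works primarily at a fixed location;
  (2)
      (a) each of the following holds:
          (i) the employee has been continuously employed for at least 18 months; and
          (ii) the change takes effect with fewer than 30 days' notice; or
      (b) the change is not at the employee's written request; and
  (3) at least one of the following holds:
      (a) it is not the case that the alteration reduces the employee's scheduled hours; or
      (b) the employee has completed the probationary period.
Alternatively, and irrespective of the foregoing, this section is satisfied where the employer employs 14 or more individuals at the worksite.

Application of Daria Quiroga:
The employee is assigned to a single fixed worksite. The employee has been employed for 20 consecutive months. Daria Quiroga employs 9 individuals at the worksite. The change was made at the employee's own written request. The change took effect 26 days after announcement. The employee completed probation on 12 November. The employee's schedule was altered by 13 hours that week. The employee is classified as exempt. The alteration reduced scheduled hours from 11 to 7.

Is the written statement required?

Yes — required.

(a) non-exempt — not satisfied.
(b) fixed location — satisfied.
(1): F OR T → true.
(i) tenure ≥ 18 mo. — satisfied.
(ii) < 30 days' notice — met.
So (a) is satisfied (T AND T).
(b) not employee-requested — fails.
(2): T OR F → true.
(a) not (hours reduced) — fails.
(b) past probation — satisfied.
(3): F OR T → true.
Overall = T AND T AND T = true.
Exception (≥ 14 at site) — not satisfied.
Result: main true OR exception false → true.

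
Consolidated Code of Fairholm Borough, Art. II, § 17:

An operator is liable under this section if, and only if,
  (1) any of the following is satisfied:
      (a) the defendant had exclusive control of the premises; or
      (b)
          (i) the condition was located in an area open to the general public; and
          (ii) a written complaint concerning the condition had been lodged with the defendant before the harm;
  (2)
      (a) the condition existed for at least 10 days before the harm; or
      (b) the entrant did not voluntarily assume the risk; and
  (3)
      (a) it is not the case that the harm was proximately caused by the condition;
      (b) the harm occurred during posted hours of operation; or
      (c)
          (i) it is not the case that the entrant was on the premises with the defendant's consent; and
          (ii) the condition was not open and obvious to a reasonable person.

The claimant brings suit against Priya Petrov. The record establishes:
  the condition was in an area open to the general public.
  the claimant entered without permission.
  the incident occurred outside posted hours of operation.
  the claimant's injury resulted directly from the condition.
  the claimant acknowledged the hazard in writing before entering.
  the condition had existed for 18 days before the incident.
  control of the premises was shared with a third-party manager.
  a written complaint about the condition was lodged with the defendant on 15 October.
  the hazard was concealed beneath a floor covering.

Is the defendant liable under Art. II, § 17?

Yes — liable.

(a) exclusive control — not met.
(i) public area — met.
(ii) complaint lodged — met.
(b) = T AND T = true.
So (1) is satisfied (F OR T).
(a) condition ≥10 days old — met.
(b) no assumed risk — fails.
So (2) is satisfied (T OR F).
(a) not (proximate cause) — fails.
(b) during posted hours — not met.
(i) not (consent to enter) — holds.
(ii) not open/obvious — holds.
(c): T AND T → true.
(3) = F OR F OR T = true.
So Overall is satisfied (T AND T AND T).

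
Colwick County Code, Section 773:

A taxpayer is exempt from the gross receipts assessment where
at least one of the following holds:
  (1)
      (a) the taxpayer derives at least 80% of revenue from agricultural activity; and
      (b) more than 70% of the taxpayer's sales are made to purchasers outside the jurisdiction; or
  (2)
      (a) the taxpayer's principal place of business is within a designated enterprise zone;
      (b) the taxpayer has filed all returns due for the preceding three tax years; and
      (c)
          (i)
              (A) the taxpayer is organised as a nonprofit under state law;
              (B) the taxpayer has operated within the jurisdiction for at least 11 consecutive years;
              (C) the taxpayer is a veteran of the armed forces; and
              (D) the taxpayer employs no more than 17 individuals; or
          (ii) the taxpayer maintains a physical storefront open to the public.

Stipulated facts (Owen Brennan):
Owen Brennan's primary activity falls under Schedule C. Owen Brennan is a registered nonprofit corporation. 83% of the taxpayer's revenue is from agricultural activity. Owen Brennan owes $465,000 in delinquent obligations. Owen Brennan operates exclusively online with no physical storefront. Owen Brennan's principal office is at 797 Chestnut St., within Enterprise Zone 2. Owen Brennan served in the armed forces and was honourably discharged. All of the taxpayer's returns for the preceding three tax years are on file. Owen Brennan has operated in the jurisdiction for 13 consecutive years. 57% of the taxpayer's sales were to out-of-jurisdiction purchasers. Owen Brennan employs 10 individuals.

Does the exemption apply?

(a) ≥80% agricultural — satisfied.
(b) >70% out-of-jur. sales — fails.
(1): T AND F → false.
(a) in enterprise zone — holds.
(b) returns current — holds.
(A) nonprofit — met.
(B) ≥ 11 yrs in jurisdiction — holds.
(C) veteran — met.
(D) ≤ 17 employees — met.
(i): T AND T AND T AND T → true.
(ii) has storefront — fails.
(c): T OR F → true.
(2): T AND T AND T → true.
Overall = F OR T = true.

Yes — exempt.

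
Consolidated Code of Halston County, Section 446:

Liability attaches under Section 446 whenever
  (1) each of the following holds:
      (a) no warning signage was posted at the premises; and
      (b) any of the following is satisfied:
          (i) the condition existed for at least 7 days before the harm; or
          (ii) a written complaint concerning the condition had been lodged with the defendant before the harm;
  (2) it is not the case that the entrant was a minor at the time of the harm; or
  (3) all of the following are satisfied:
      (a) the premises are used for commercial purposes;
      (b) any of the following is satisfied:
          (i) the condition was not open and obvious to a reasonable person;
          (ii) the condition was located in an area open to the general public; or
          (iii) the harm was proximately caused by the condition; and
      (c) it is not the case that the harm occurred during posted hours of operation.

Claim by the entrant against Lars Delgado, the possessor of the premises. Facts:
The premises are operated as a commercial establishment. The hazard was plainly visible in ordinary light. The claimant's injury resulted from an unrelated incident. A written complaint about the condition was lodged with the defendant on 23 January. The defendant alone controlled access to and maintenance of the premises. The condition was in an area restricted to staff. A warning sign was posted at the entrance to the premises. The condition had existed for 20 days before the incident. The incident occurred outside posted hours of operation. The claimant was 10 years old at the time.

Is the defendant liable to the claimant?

(a) no signage posted — not satisfied.
(i) condition ≥7 days old — met.
(ii) complaint lodged — met.
(b) = T OR T = true.
So (1) is not satisfied (F AND T).
(2) not (entrant a minor) — not satisfied.
(a) commercial use — met.
(i) not open/obvious — fails.
(ii) public area — fails.
(iii) proximate cause — fails.
(b): F OR F OR F → false.
(c) not (during posted hours) — satisfied.
(3): T AND F AND T → false.
Overall: F OR F OR F → false.

No — not liable.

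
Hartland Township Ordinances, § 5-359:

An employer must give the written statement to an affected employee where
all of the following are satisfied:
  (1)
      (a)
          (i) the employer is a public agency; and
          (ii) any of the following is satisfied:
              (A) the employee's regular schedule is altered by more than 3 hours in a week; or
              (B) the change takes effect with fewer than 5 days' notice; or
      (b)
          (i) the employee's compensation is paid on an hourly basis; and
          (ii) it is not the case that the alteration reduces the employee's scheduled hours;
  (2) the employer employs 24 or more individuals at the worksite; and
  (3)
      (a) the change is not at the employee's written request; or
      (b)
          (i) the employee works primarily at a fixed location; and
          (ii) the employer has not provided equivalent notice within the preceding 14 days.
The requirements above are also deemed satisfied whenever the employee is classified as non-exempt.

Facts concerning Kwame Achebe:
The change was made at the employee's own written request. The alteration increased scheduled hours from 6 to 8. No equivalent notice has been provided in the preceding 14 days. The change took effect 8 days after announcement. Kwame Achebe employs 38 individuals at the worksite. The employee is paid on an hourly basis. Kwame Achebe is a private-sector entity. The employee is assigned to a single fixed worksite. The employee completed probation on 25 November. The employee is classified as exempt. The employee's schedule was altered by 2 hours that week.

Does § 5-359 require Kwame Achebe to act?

(i) public agency — not met.
(A) schedule shift > 3h — not met.
(B) < 5 days' notice — not satisfied.
(ii): F OR F → false.
(a): F AND F → false.
(i) hourly-paid — met.
(ii) not (hours reduced) — met.
(b) = T AND T = true.
(1): F OR T → true.
(2) ≥ 24 at site — met.
(a) not employee-requested — fails.
(i) fixed location — holds.
(ii) no recent notice — holds.
(b) = T AND T = true.
(3) = F OR T = true.
Overall: T AND T AND T → true.
Exception (non-exempt) — not satisfied.
Result: main true OR exception false → true.

Yes — required.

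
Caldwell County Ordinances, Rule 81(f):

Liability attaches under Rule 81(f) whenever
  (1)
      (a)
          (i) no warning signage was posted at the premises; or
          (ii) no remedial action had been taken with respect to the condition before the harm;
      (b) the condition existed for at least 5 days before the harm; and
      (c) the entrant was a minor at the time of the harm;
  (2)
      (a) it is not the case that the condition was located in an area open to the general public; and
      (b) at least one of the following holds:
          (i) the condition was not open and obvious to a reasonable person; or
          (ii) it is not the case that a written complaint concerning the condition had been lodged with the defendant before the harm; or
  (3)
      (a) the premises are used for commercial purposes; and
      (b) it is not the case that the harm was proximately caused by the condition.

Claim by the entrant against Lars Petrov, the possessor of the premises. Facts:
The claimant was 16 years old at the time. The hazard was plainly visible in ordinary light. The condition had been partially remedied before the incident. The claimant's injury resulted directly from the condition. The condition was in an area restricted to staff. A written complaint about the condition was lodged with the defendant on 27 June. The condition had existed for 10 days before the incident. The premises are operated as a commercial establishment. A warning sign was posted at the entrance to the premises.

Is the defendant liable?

(i) no signage posted — not satisfied.
(ii) no remedial action — fails.
So (a) is not satisfied (F OR F).
(b) condition ≥5 days old — met.
(c) entrant a minor — holds.
(1) = F AND T AND T = false.
(a) not (public area) — satisfied.
(i) not open/obvious — not satisfied.
(ii) not (complaint lodged) — not satisfied.
(b): F OR F → false.
(2): T AND F → false.
(a) commercial use — satisfied.
(b) not (proximate cause) — fails.
(3): T AND F → false.
Overall: F OR F OR F → false.

No — not liable.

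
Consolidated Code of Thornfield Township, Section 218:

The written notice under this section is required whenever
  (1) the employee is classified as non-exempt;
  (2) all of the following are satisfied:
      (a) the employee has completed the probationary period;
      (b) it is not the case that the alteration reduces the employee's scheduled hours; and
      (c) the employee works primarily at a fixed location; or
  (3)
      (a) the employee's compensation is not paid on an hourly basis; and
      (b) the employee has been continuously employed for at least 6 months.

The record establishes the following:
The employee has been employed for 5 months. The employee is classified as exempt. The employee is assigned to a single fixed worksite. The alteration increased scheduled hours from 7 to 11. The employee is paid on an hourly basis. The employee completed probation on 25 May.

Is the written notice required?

(1) non-exempt — fails.
(a) past probation — met.
(b) not (hours reduced) — satisfied.
(c) fixed location — holds.
(2): T AND T AND T → true.
(a) not (hourly-paid) — not met.
(b) tenure ≥ 6 mo. — not satisfied.
(3) = F AND F = false.
So Overall is satisfied (F OR T OR F).

Yes — required.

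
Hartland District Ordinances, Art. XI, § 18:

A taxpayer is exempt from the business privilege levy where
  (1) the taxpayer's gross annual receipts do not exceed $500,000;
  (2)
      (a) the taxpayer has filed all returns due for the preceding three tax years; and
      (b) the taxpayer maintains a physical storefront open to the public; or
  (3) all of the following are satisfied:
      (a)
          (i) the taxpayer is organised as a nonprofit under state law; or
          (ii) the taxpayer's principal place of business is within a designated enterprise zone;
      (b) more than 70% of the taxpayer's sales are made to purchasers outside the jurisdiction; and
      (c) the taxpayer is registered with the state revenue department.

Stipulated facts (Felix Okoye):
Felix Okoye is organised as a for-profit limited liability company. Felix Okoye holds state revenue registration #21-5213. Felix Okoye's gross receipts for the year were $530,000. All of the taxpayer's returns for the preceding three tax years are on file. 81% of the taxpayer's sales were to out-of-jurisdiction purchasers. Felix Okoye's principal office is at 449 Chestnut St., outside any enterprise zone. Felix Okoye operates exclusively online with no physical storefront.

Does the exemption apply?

No — not exempt.

(1) receipts ≤ $500,000 — not met.
(a) returns current — satisfied.
(b) has storefront — not satisfied.
So (2) is not satisfied (T AND F).
(i) nonprofit — not met.
(ii) in enterprise zone — not satisfied.
(a) = F OR F = false.
(b) >70% out-of-jur. sales — met.
(c) state-registered — holds.
So (3) is not satisfied (F AND T AND T).
Overall: F OR F OR F → false.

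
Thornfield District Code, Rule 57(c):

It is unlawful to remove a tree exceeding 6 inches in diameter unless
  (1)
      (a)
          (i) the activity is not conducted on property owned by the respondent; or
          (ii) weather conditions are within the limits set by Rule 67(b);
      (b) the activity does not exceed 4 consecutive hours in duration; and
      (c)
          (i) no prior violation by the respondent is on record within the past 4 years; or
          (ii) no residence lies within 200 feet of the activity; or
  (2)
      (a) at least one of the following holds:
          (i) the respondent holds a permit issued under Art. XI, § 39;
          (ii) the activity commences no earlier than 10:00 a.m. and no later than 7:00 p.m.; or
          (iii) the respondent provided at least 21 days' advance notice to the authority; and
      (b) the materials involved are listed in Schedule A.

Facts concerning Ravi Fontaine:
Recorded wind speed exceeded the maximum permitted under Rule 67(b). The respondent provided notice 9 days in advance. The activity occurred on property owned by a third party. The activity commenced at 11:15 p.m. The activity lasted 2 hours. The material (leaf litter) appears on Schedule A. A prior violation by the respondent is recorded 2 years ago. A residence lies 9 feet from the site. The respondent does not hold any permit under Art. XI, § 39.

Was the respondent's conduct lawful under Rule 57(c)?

(i) not (own property) — holds.
(ii) weather ok — not satisfied.
(a): T OR F → true.
(b) ≤ 4 hrs duration — met.
(i) no prior violation — fails.
(ii) no residence in 200 ft — fails.
So (c) is not satisfied (F OR F).
(1) = T AND T AND F = false.
(i) holds permit — not met.
(ii) start within hours — not satisfied.
(iii) ≥21 days' notice — not met.
So (a) is not satisfied (F OR F OR F).
(b) Schedule A material — holds.
(2): F AND T → false.
Overall = F OR F = false.

No — unlawful.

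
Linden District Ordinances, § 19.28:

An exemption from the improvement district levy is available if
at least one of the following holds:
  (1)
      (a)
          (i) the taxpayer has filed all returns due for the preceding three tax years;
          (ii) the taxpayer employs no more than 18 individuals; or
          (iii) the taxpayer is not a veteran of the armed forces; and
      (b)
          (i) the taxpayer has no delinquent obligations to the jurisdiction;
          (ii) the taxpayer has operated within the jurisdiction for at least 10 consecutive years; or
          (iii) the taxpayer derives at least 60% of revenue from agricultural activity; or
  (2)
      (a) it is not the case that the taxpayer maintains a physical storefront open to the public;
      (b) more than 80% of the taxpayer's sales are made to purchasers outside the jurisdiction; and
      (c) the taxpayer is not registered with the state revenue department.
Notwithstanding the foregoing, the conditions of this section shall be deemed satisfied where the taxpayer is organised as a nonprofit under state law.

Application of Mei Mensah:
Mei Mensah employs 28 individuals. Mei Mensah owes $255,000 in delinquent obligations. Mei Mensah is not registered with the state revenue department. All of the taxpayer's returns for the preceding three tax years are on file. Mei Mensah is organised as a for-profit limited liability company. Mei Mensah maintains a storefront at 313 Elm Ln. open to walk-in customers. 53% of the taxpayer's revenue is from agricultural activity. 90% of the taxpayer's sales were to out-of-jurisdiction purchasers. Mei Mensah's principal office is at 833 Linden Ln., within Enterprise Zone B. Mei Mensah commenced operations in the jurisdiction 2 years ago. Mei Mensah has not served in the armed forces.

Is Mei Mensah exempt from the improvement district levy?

No — not exempt.

(i) returns current — holds.
(ii) ≤ 18 employees — fails.
(iii) not (veteran) — satisfied.
(a): T OR F OR T → true.
(i) no delinquency — not satisfied.
(ii) ≥ 10 yrs in jurisdiction — not satisfied.
(iii) ≥60% agricultural — not satisfied.
(b) = F OR F OR F = false.
(1) = T AND F = false.
(a) not (has storefront) — not met.
(b) >80% out-of-jur. sales — satisfied.
(c) not (state-registered) — satisfied.
(2) = F AND T AND T = false.
Overall: F OR F → false.
Exception (nonprofit) — not satisfied.
Result: main false OR exception false → false.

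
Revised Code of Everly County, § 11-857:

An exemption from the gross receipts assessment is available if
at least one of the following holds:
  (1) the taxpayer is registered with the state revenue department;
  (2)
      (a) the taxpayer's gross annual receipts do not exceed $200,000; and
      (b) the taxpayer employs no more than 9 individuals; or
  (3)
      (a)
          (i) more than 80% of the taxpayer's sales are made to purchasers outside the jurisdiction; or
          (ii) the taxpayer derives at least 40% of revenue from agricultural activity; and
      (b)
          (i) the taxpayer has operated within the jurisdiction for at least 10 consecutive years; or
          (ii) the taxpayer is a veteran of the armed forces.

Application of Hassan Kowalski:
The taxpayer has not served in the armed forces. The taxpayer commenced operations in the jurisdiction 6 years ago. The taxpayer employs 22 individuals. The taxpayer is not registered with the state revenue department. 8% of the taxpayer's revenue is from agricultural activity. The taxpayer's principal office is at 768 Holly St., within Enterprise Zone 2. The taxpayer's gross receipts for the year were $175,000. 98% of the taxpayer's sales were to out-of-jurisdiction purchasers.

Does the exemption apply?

No — not exempt.

(1) state-registered — not satisfied.
(a) receipts ≤ $200,000 — met.
(b) ≤ 9 employees — not met.
So (2) is not satisfied (T AND F).
(i) >80% out-of-jur. sales — holds.
(ii) ≥40% agricultural — fails.
(a): T OR F → true.
(i) ≥ 10 yrs in jurisdiction — not satisfied.
(ii) veteran — fails.
(b) = F OR F = false.
(3) = T AND F = false.
So Overall is not satisfied (F OR F OR F).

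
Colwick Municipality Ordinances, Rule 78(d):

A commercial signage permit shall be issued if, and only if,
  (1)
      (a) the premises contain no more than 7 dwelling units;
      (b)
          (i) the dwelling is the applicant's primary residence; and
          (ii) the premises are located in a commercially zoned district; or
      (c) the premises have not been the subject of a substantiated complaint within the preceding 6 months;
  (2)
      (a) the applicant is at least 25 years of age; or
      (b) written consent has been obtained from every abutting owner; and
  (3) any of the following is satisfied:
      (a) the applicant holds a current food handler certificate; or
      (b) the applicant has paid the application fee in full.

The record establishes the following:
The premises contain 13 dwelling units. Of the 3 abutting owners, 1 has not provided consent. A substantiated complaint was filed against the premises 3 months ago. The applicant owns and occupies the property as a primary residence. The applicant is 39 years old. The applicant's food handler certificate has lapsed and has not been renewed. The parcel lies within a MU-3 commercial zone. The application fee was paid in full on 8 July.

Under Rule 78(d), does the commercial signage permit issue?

(a) ≤ 7 units — fails.
(i) primary residence — satisfied.
(ii) commercially zoned — met.
(b) = T AND T = true.
(c) no complaint in 6 mo. — not satisfied.
(1): F OR T OR F → true.
(a) age ≥ 25 — satisfied.
(b) all abutters consent — fails.
So (2) is satisfied (T OR F).
(a) food handler cert. — not met.
(b) fee paid — met.
(3): F OR T → true.
So Overall is satisfied (T AND T AND T).

Yes — granted.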